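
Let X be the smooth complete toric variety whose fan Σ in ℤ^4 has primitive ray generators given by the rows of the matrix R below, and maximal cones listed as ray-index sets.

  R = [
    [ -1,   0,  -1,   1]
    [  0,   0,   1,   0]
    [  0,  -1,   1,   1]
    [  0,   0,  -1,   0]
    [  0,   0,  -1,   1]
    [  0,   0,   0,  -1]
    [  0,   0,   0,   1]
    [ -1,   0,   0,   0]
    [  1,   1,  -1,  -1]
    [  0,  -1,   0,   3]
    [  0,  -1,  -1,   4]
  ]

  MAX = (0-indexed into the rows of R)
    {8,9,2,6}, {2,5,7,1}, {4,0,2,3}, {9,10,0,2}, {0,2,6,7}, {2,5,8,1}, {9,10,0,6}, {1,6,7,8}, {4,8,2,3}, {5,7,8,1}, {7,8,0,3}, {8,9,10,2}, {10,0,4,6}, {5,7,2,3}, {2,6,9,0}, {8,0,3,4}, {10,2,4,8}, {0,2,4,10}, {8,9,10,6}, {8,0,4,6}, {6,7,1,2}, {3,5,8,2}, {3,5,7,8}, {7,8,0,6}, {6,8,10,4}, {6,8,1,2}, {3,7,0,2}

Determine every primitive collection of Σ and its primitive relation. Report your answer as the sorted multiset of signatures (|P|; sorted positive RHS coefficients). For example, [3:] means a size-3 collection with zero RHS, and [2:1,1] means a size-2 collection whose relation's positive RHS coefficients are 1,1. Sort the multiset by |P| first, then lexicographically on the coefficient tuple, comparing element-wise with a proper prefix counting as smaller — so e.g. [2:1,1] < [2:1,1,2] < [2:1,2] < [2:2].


Σ has 23 primitive collections:

  P={1,3}:  v_{1} + v_{3} = 0  ⟹  sig = [2:]
  P={5,6}:  v_{5} + v_{6} = 0  ⟹  sig = [2:]
  P={1,4}:  v_{1} + v_{4} = v_{6}  ⟹  sig = [2:1]
  P={3,6}:  v_{3} + v_{6} = v_{4}  ⟹  sig = [2:1]
  P={4,5}:  v_{4} + v_{5} = v_{3}  ⟹  sig = [2:1]
  P={4,7}:  v_{4} + v_{7} = v_{0}  ⟹  sig = [2:1]
  P={4,9}:  v_{4} + v_{9} = v_{10}  ⟹  sig = [2:1]
  P={0,1}:  v_{0} + v_{1} = v_{6} + v_{7}  ⟹  sig = [2:1,1]
  P={0,5}:  v_{0} + v_{5} = v_{3} + v_{7}  ⟹  sig = [2:1,1]
  P={1,10}:  v_{1} + v_{10} = v_{6} + v_{9}  ⟹  sig = [2:1,1]
  P={5,9}:  v_{5} + v_{9} = v_{2} + v_{4}  ⟹  sig = [2:1,1]
  P={7,10}:  v_{7} + v_{10} = v_{0} + v_{9}  ⟹  sig = [2:1,1]
  P={7,9}:  v_{7} + v_{9} = v_{0} + v_{2} + v_{6}  ⟹  sig = [2:1,1,1]
  P={1,9}:  v_{1} + v_{9} = v_{2} + 2·v_{6}  ⟹  sig = [2:1,2]
  P={3,9}:  v_{3} + v_{9} = v_{2} + 2·v_{4}  ⟹  sig = [2:1,2]
  P={5,10}:  v_{5} + v_{10} = v_{2} + 2·v_{4}  ⟹  sig = [2:1,2]
  P={3,10}:  v_{3} + v_{10} = v_{2} + 3·v_{4}  ⟹  sig = [2:1,3]
  P={2,7,8}:  v_{2} + v_{7} + v_{8} = 0  ⟹  sig = [3:]
  P={0,2,8}:  v_{0} + v_{2} + v_{8} = v_{4}  ⟹  sig = [3:1]
  P={2,4,6}:  v_{2} + v_{4} + v_{6} = v_{9}  ⟹  sig = [3:1]
  P={0,8,9}:  v_{0} + v_{8} + v_{9} = 2·v_{4} + v_{6}  ⟹  sig = [3:1,2]
  P={0,8,10}:  v_{0} + v_{8} + v_{10} = 3·v_{4} + v_{6}  ⟹  sig = [3:1,3]
  P={2,6,10}:  v_{2} + v_{6} + v_{10} = 2·v_{9}  ⟹  sig = [3:2]

so the primitive-relation signature multiset is
    [2:]
    [2:]
    [2:1]
    [2:1]
    [2:1]
    [2:1]
    [2:1]
    [2:1,1]
    [2:1,1]
    [2:1,1]
    [2:1,1]
    [2:1,1]
    [2:1,1,1]
    [2:1,2]
    [2:1,2]
    [2:1,2]
    [2:1,3]
    [3:]
    [3:1]
    [3:1]
    [3:1,2]
    [3:1,3]
    [3:2]


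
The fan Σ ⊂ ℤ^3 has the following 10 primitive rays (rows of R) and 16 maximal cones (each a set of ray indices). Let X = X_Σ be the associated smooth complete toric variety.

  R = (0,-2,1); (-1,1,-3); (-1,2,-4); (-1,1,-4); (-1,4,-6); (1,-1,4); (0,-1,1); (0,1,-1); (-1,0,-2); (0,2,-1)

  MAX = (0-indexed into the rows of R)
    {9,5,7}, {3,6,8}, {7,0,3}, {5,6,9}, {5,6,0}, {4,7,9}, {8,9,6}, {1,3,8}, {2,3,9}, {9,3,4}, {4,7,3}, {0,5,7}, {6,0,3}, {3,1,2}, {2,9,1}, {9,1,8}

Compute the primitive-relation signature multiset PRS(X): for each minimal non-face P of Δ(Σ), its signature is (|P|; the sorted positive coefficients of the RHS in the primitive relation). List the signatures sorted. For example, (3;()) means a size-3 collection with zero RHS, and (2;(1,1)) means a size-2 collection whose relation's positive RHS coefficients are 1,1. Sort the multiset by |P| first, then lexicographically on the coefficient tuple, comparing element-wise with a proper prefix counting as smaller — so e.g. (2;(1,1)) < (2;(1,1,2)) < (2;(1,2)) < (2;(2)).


25 collections generate NE(X_Σ); each relation:

  • {0,9}:  v_{0} + v_{9} = 0 ; sig = (2;())
  • {3,5}:  v_{3} + v_{5} = 0 ; sig = (2;())
  • {6,7}:  v_{6} + v_{7} = 0 ; sig = (2;())
  • {1,6}:  v_{1} + v_{6} = v_{8} ; sig = (2;(1))
  • {1,7}:  v_{1} + v_{7} = v_{2} ; sig = (2;(1))
  • {2,6}:  v_{2} + v_{6} = v_{1} ; sig = (2;(1))
  • {7,8}:  v_{7} + v_{8} = v_{1} ; sig = (2;(1))
  • {0,2}:  v_{0} + v_{2} = v_{3} + v_{6} ; sig = (2;(1,1))
  • {0,4}:  v_{0} + v_{4} = v_{3} + v_{7} ; sig = (2;(1,1))
  • {2,5}:  v_{2} + v_{5} = v_{6} + v_{9} ; sig = (2;(1,1))
  • {2,7}:  v_{2} + v_{7} = v_{3} + v_{9} ; sig = (2;(1,1))
  • {4,5}:  v_{4} + v_{5} = v_{7} + v_{9} ; sig = (2;(1,1))
  • {4,6}:  v_{4} + v_{6} = v_{3} + v_{9} ; sig = (2;(1,1))
  • {1,4}:  v_{1} + v_{4} = v_{2} + v_{3} + v_{9} ; sig = (2;(1,1,1))
  • {0,1}:  v_{0} + v_{1} = v_{3} + 2·v_{6} ; sig = (2;(1,2))
  • {1,5}:  v_{1} + v_{5} = 2·v_{6} + v_{9} ; sig = (2;(1,2))
  • {0,8}:  v_{0} + v_{8} = v_{3} + 3·v_{6} ; sig = (2;(1,3))
  • {5,8}:  v_{5} + v_{8} = 3·v_{6} + v_{9} ; sig = (2;(1,3))
  • {2,8}:  v_{2} + v_{8} = 2·v_{1} ; sig = (2;(2))
  • {4,8}:  v_{4} + v_{8} = 2·v_{2} ; sig = (2;(2))
  • {2,4}:  v_{2} + v_{4} = 2·v_{3} + 2·v_{9} ; sig = (2;(2,2))
  • {3,6,9}:  v_{3} + v_{6} + v_{9} = v_{2} ; sig = (3;(1))
  • {3,7,9}:  v_{3} + v_{7} + v_{9} = v_{4} ; sig = (3;(1))
  • {3,8,9}:  v_{3} + v_{8} + v_{9} = v_{1} + v_{2} ; sig = (3;(1,1))
  • {1,3,9}:  v_{1} + v_{3} + v_{9} = 2·v_{2} ; sig = (3;(2))

Signatures (|P|; sorted positive RHS coefficients), sorted:
[(2;()), (2;()), (2;()), (2;(1)), (2;(1)), (2;(1)), (2;(1)), (2;(1,1)), (2;(1,1)), (2;(1,1)), (2;(1,1)), (2;(1,1)), (2;(1,1)), (2;(1,1,1)), (2;(1,2)), (2;(1,2)), (2;(1,3)), (2;(1,3)), (2;(2)), (2;(2)), (2;(2,2)), (3;(1)), (3;(1)), (3;(1,1)), (3;(2))]


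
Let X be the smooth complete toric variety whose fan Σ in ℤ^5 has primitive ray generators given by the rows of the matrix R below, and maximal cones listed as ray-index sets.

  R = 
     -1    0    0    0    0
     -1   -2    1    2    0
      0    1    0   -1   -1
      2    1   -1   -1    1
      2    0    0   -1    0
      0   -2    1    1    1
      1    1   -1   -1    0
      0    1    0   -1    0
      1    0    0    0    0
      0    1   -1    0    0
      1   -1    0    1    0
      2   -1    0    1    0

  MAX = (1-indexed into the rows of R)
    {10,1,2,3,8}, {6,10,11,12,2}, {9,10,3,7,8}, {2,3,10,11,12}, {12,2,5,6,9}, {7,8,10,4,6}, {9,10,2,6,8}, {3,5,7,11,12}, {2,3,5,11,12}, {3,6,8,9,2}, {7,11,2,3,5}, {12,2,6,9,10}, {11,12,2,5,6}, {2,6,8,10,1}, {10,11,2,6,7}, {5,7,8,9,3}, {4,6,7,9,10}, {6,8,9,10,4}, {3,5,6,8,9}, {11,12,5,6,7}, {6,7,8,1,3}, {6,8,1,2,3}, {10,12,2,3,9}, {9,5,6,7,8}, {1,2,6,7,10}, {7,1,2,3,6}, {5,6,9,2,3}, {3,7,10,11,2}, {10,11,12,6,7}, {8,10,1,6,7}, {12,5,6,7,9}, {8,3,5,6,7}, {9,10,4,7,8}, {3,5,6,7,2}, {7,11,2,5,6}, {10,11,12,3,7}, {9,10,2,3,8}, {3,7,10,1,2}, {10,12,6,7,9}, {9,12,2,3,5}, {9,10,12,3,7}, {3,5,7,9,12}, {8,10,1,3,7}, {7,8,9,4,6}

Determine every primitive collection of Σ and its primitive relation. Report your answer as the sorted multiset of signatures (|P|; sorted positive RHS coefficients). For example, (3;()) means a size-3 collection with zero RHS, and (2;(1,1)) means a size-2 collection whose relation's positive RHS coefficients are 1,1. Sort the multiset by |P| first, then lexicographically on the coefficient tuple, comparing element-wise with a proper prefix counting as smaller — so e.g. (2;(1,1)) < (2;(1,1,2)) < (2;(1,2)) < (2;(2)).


Minimal non-faces — 23 found among 12 rays, 44 max cones:

  • {1,9}:  v_{1} + v_{9} = 0  ⇒ sig = (2;())
  • {1,12}:  v_{1} + v_{12} = v_{11}  ⇒ sig = (2;(1))
  • {8,11}:  v_{8} + v_{11} = v_{9}  ⇒ sig = (2;(1))
  • {9,11}:  v_{9} + v_{11} = v_{12}  ⇒ sig = (2;(1))
  • {1,11}:  v_{1} + v_{11} = v_{2} + v_{7}  ⇒ sig = (2;(1,1))
  • {5,10}:  v_{5} + v_{10} = v_{7} + v_{9}  ⇒ sig = (2;(1,1))
  • {1,5}:  v_{1} + v_{5} = v_{3} + v_{6} + v_{7}  ⇒ sig = (2;(1,1,1))
  • {2,4}:  v_{2} + v_{4} = v_{6} + v_{9} + v_{10}  ⇒ sig = (2;(1,1,1))
  • {3,4}:  v_{3} + v_{4} = v_{7} + v_{8} + v_{9}  ⇒ sig = (2;(1,1,1))
  • {1,4}:  v_{1} + v_{4} = v_{6} + v_{7} + v_{8} + v_{10}  ⇒ sig = (2;(1,1,1,1))
  • {4,11}:  v_{4} + v_{11} = v_{6} + v_{7} + 2·v_{9} + v_{10}  ⇒ sig = (2;(1,1,1,2))
  • {4,12}:  v_{4} + v_{12} = v_{6} + v_{7} + 3·v_{9} + v_{10}  ⇒ sig = (2;(1,1,1,3))
  • {4,5}:  v_{4} + v_{5} = v_{6} + 2·v_{7} + v_{8} + 2·v_{9}  ⇒ sig = (2;(1,1,2,2))
  • {8,12}:  v_{8} + v_{12} = 2·v_{9}  ⇒ sig = (2;(2))
  • {2,7,8}:  v_{2} + v_{7} + v_{8} = 0  ⇒ sig = (3;())
  • {3,6,10}:  v_{3} + v_{6} + v_{10} = 0  ⇒ sig = (3;())
  • {2,7,9}:  v_{2} + v_{7} + v_{9} = v_{11}  ⇒ sig = (3;(1))
  • {3,6,11}:  v_{3} + v_{6} + v_{11} = v_{2} + v_{5}  ⇒ sig = (3;(1,1))
  • {2,5,8}:  v_{2} + v_{5} + v_{8} = v_{3} + v_{6} + v_{9}  ⇒ sig = (3;(1,1,1))
  • {3,6,12}:  v_{3} + v_{6} + v_{12} = v_{2} + v_{5} + v_{9}  ⇒ sig = (3;(1,1,1))
  • {2,7,12}:  v_{2} + v_{7} + v_{12} = 2·v_{11}  ⇒ sig = (3;(2))
  • {3,6,7,9}:  v_{3} + v_{6} + v_{7} + v_{9} = v_{5}  ⇒ sig = (4;(1))
  • {6,7,8,9,10}:  v_{6} + v_{7} + v_{8} + v_{9} + v_{10} = v_{4}  ⇒ sig = (5;(1))

Hence PRS(X_Σ) =
{ (2;()),  (2;(1)) ×3,  (2;(1,1)) ×2,  (2;(1,1,1)) ×3,  (2;(1,1,1,1)),  (2;(1,1,1,2)),  (2;(1,1,1,3)),  (2;(1,1,2,2)),  (2;(2)),  (3;()) ×2,  (3;(1)),  (3;(1,1)),  (3;(1,1,1)) ×2,  (3;(2)),  (4;(1)),  (5;(1)) }


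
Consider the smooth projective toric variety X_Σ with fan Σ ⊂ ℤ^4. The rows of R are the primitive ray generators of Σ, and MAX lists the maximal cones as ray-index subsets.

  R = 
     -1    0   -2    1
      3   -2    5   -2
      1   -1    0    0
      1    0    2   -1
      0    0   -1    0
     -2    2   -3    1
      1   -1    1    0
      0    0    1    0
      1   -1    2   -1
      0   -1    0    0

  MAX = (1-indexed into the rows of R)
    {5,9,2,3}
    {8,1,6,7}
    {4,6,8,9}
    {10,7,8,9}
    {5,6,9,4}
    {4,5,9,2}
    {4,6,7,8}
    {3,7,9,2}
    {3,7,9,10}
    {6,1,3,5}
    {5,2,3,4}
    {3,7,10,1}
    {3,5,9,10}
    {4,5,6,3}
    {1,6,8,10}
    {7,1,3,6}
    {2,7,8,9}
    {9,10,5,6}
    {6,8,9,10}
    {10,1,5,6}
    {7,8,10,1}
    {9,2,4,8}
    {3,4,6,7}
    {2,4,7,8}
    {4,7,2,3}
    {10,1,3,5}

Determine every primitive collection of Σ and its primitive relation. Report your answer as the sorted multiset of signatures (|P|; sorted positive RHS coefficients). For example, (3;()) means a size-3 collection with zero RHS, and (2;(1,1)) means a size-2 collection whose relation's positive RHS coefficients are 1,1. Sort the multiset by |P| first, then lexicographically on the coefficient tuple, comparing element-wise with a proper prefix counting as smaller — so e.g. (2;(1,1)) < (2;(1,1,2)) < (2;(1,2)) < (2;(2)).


|primitive collections| = 15. Relations:

  • {1,4}:  v_{1} + v_{4} = 0  ⟹  sig = (2;())
  • {5,8}:  v_{5} + v_{8} = 0  ⟹  sig = (2;())
  • {1,9}:  v_{1} + v_{9} = v_{10}  ⟹  sig = (2;(1))
  • {2,6}:  v_{2} + v_{6} = v_{4}  ⟹  sig = (2;(1))
  • {3,8}:  v_{3} + v_{8} = v_{7}  ⟹  sig = (2;(1))
  • {4,10}:  v_{4} + v_{10} = v_{9}  ⟹  sig = (2;(1))
  • {5,7}:  v_{5} + v_{7} = v_{3}  ⟹  sig = (2;(1))
  • {1,2}:  v_{1} + v_{2} = v_{7} + v_{9}  ⟹  sig = (2;(1,1))
  • {2,10}:  v_{2} + v_{10} = v_{7} + 2·v_{9}  ⟹  sig = (2;(1,2))
  • {6,7,9}:  v_{6} + v_{7} + v_{9} = 0  ⟹  sig = (3;())
  • {3,6,9}:  v_{3} + v_{6} + v_{9} = v_{5}  ⟹  sig = (3;(1))
  • {4,7,9}:  v_{4} + v_{7} + v_{9} = v_{2}  ⟹  sig = (3;(1))
  • {6,7,10}:  v_{6} + v_{7} + v_{10} = v_{1}  ⟹  sig = (3;(1))
  • {3,4,9}:  v_{3} + v_{4} + v_{9} = v_{2} + v_{5}  ⟹  sig = (3;(1,1))
  • {3,6,10}:  v_{3} + v_{6} + v_{10} = v_{1} + v_{5}  ⟹  sig = (3;(1,1))

Signatures (|P|; sorted positive RHS coefficients), sorted:
    |P|=2: 9 collections, coeffs (), (), (1), (1), (1), (1), (1), (1,1), (1,2)
    |P|=3: 6 collections, coeffs (), (1), (1), (1), (1,1), (1,1)


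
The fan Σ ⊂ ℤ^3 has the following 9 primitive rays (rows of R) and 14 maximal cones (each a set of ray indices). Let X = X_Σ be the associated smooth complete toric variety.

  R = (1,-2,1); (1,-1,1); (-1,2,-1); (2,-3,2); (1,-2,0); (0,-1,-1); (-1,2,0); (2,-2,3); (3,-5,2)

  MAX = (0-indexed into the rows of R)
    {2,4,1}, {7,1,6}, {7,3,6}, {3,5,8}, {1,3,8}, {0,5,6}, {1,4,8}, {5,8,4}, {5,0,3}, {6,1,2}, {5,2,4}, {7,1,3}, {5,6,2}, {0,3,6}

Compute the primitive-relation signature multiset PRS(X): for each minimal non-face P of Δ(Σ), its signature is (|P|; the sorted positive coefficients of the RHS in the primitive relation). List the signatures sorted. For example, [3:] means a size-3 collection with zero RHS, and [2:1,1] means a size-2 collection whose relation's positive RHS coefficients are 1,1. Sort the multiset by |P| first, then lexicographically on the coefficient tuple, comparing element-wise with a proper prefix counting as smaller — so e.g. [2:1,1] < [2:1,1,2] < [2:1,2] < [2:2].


Primitive collections (17):

  P={0,2}:  v_{0} + v_{2} = 0 ; sig = [2:]
  P={4,6}:  v_{4} + v_{6} = 0 ; sig = [2:]
  P={0,1}:  v_{0} + v_{1} = v_{3} ; sig = [2:1]
  P={1,5}:  v_{1} + v_{5} = v_{4} ; sig = [2:1]
  P={2,3}:  v_{2} + v_{3} = v_{1} ; sig = [2:1]
  P={3,4}:  v_{3} + v_{4} = v_{8} ; sig = [2:1]
  P={5,7}:  v_{5} + v_{7} = v_{3} ; sig = [2:1]
  P={6,8}:  v_{6} + v_{8} = v_{3} ; sig = [2:1]
  P={0,4}:  v_{0} + v_{4} = v_{3} + v_{5} ; sig = [2:1,1]
  P={2,8}:  v_{2} + v_{8} = v_{1} + v_{4} ; sig = [2:1,1]
  P={4,7}:  v_{4} + v_{7} = v_{1} + v_{3} ; sig = [2:1,1]
  P={0,7}:  v_{0} + v_{7} = 2·v_{3} + v_{6} ; sig = [2:1,2]
  P={0,8}:  v_{0} + v_{8} = 2·v_{3} + v_{5} ; sig = [2:1,2]
  P={2,7}:  v_{2} + v_{7} = 2·v_{1} + v_{6} ; sig = [2:1,2]
  P={7,8}:  v_{7} + v_{8} = v_{1} + 2·v_{3} ; sig = [2:1,2]
  P={1,3,6}:  v_{1} + v_{3} + v_{6} = v_{7} ; sig = [3:1]
  P={3,5,6}:  v_{3} + v_{5} + v_{6} = v_{0} ; sig = [3:1]

so the primitive-relation signature multiset is
    [2:]
    [2:]
    [2:1]
    [2:1]
    [2:1]
    [2:1]
    [2:1]
    [2:1]
    [2:1,1]
    [2:1,1]
    [2:1,1]
    [2:1,2]
    [2:1,2]
    [2:1,2]
    [2:1,2]
    [3:1]
    [3:1]


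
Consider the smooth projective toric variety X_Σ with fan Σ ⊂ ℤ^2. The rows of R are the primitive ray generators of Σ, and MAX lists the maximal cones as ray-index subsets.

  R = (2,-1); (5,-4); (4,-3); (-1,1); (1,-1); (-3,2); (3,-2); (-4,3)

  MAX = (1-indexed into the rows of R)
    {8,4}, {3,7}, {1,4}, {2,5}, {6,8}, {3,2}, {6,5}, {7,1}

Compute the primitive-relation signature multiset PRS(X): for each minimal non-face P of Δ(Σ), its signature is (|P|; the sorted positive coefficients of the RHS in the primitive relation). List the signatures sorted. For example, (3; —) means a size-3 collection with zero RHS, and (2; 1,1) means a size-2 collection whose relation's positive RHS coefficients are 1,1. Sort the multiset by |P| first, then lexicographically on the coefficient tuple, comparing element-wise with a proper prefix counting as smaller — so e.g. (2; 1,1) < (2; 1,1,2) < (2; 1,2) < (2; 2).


20 collections generate NE(X_Σ); each relation:

  {3,8}:  v_{3} + v_{8} = 0  →  sig = (2; —)
  {4,5}:  v_{4} + v_{5} = 0  →  sig = (2; —)
  {6,7}:  v_{6} + v_{7} = 0  →  sig = (2; —)
  {1,5}:  v_{1} + v_{5} = v_{7}  →  sig = (2; 1)
  {1,6}:  v_{1} + v_{6} = v_{4}  →  sig = (2; 1)
  {2,4}:  v_{2} + v_{4} = v_{3}  →  sig = (2; 1)
  {2,8}:  v_{2} + v_{8} = v_{5}  →  sig = (2; 1)
  {3,4}:  v_{3} + v_{4} = v_{7}  →  sig = (2; 1)
  {3,5}:  v_{3} + v_{5} = v_{2}  →  sig = (2; 1)
  {3,6}:  v_{3} + v_{6} = v_{5}  →  sig = (2; 1)
  {4,6}:  v_{4} + v_{6} = v_{8}  →  sig = (2; 1)
  {4,7}:  v_{4} + v_{7} = v_{1}  →  sig = (2; 1)
  {5,7}:  v_{5} + v_{7} = v_{3}  →  sig = (2; 1)
  {5,8}:  v_{5} + v_{8} = v_{6}  →  sig = (2; 1)
  {7,8}:  v_{7} + v_{8} = v_{4}  →  sig = (2; 1)
  {1,2}:  v_{1} + v_{2} = v_{3} + v_{7}  →  sig = (2; 1,1)
  {1,3}:  v_{1} + v_{3} = 2·v_{7}  →  sig = (2; 2)
  {1,8}:  v_{1} + v_{8} = 2·v_{4}  →  sig = (2; 2)
  {2,6}:  v_{2} + v_{6} = 2·v_{5}  →  sig = (2; 2)
  {2,7}:  v_{2} + v_{7} = 2·v_{3}  →  sig = (2; 2)

Hence PRS(X_Σ) =
[(2; —), (2; —), (2; —), (2; 1), (2; 1), (2; 1), (2; 1), (2; 1), (2; 1), (2; 1), (2; 1), (2; 1), (2; 1), (2; 1), (2; 1), (2; 1,1), (2; 2), (2; 2), (2; 2), (2; 2)]


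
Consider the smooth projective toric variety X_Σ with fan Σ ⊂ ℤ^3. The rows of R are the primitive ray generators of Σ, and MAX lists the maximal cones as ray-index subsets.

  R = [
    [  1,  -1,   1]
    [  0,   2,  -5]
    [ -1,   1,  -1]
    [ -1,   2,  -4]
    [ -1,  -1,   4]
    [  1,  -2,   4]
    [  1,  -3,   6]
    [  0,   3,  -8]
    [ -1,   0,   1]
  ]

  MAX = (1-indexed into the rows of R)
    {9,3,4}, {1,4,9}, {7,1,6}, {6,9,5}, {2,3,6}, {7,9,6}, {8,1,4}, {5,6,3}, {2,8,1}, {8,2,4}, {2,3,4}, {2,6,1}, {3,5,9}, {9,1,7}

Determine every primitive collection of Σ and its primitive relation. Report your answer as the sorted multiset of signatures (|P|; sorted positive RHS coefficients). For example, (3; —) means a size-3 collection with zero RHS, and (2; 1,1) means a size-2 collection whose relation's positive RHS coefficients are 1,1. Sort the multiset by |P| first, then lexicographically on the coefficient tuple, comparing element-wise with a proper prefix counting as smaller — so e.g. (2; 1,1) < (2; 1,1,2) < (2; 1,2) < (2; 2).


The 18 primitive collections of Σ (r=9, n=3):

  • {1,3}:  v_{1} + v_{3} = 0 ; sig = (2; —)
  • {4,6}:  v_{4} + v_{6} = 0 ; sig = (2; —)
  • {2,5}:  v_{2} + v_{5} = v_{3} ; sig = (2; 1)
  • {2,7}:  v_{2} + v_{7} = v_{1} ; sig = (2; 1)
  • {2,9}:  v_{2} + v_{9} = v_{4} ; sig = (2; 1)
  • {5,8}:  v_{5} + v_{8} = v_{4} ; sig = (2; 1)
  • {1,5}:  v_{1} + v_{5} = v_{6} + v_{9} ; sig = (2; 1,1)
  • {3,7}:  v_{3} + v_{7} = v_{6} + v_{9} ; sig = (2; 1,1)
  • {3,8}:  v_{3} + v_{8} = v_{2} + v_{4} ; sig = (2; 1,1)
  • {4,5}:  v_{4} + v_{5} = v_{3} + v_{9} ; sig = (2; 1,1)
  • {4,7}:  v_{4} + v_{7} = v_{1} + v_{9} ; sig = (2; 1,1)
  • {6,8}:  v_{6} + v_{8} = v_{1} + v_{2} ; sig = (2; 1,1)
  • {7,8}:  v_{7} + v_{8} = 2·v_{1} + v_{4} ; sig = (2; 1,2)
  • {8,9}:  v_{8} + v_{9} = v_{1} + 2·v_{4} ; sig = (2; 1,2)
  • {5,7}:  v_{5} + v_{7} = 2·v_{6} + 2·v_{9} ; sig = (2; 2,2)
  • {1,2,4}:  v_{1} + v_{2} + v_{4} = v_{8} ; sig = (3; 1)
  • {1,6,9}:  v_{1} + v_{6} + v_{9} = v_{7} ; sig = (3; 1)
  • {3,6,9}:  v_{3} + v_{6} + v_{9} = v_{5} ; sig = (3; 1)

Hence PRS(X_Σ) =
[(2; —), (2; —), (2; 1), (2; 1), (2; 1), (2; 1), (2; 1,1), (2; 1,1), (2; 1,1), (2; 1,1), (2; 1,1), (2; 1,1), (2; 1,2), (2; 1,2), (2; 2,2), (3; 1), (3; 1), (3; 1)]


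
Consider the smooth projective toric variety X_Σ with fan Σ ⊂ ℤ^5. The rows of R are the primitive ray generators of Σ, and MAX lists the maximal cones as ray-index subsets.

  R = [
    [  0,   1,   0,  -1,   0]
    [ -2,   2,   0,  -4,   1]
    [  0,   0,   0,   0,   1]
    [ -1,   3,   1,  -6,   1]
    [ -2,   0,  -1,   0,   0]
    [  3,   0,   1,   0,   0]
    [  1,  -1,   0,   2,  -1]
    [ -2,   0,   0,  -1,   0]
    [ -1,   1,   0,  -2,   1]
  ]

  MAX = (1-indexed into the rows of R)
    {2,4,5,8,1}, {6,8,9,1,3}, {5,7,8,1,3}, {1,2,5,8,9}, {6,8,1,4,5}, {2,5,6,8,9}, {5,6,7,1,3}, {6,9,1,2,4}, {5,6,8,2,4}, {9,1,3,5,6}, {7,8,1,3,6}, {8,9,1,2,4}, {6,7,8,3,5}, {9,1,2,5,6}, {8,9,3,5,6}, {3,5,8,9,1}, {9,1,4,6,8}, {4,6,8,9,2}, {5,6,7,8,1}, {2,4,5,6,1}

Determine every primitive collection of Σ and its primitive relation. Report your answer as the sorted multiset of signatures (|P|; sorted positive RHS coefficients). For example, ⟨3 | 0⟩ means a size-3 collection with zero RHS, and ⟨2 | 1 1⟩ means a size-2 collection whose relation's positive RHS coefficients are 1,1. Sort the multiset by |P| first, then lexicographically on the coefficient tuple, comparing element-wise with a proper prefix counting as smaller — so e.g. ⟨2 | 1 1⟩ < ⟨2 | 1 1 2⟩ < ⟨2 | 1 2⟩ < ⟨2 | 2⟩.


Σ has 9 primitive collections:

  P={7,9}:  v_{7} + v_{9} = 0  →  sig = ⟨2 | 0⟩
  P={2,7}:  v_{2} + v_{7} = v_{1} + v_{5} + v_{6} + v_{8}  →  sig = ⟨2 | 1 1 1 1⟩
  P={3,4}:  v_{3} + v_{4} = v_{1} + v_{6} + v_{8} + 2·v_{9}  →  sig = ⟨2 | 1 1 1 2⟩
  P={4,7}:  v_{4} + v_{7} = 2·v_{1} + v_{5} + 2·v_{6} + 2·v_{8}  →  sig = ⟨2 | 1 2 2 2⟩
  P={2,3}:  v_{2} + v_{3} = 2·v_{9}  →  sig = ⟨2 | 2⟩
  P={4,5,9}:  v_{4} + v_{5} + v_{9} = 2·v_{2}  →  sig = ⟨3 | 2⟩
  P={1,2,6,8}:  v_{1} + v_{2} + v_{6} + v_{8} = v_{4}  →  sig = ⟨4 | 1⟩
  P={1,3,5,6,8}:  v_{1} + v_{3} + v_{5} + v_{6} + v_{8} = v_{9}  →  sig = ⟨5 | 1⟩
  P={1,5,6,8,9}:  v_{1} + v_{5} + v_{6} + v_{8} + v_{9} = v_{2}  →  sig = ⟨5 | 1⟩

so the primitive-relation signature multiset is
{ ⟨2 | 0⟩,  ⟨2 | 1 1 1 1⟩,  ⟨2 | 1 1 1 2⟩,  ⟨2 | 1 2 2 2⟩,  ⟨2 | 2⟩,  ⟨3 | 2⟩,  ⟨4 | 1⟩,  ⟨5 | 1⟩ ×2 }


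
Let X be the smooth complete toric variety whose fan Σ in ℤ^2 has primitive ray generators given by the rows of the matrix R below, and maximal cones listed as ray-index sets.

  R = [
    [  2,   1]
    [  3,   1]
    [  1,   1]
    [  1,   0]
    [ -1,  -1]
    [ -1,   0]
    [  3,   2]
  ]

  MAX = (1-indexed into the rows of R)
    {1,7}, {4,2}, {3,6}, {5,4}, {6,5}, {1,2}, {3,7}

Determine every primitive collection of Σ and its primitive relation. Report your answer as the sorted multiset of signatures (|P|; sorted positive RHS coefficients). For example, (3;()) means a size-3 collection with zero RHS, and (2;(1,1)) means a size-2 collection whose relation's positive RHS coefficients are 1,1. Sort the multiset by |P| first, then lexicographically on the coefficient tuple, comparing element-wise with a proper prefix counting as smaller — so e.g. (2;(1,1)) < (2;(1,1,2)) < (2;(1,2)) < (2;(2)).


Σ has 14 primitive collections:

  P = {3,5}:  v_{3} + v_{5} = 0  ⟹  sig = (2;())
  P = {4,6}:  v_{4} + v_{6} = 0  ⟹  sig = (2;())
  P = {1,3}:  v_{1} + v_{3} = v_{7}  ⟹  sig = (2;(1))
  P = {1,4}:  v_{1} + v_{4} = v_{2}  ⟹  sig = (2;(1))
  P = {1,5}:  v_{1} + v_{5} = v_{4}  ⟹  sig = (2;(1))
  P = {1,6}:  v_{1} + v_{6} = v_{3}  ⟹  sig = (2;(1))
  P = {2,6}:  v_{2} + v_{6} = v_{1}  ⟹  sig = (2;(1))
  P = {3,4}:  v_{3} + v_{4} = v_{1}  ⟹  sig = (2;(1))
  P = {5,7}:  v_{5} + v_{7} = v_{1}  ⟹  sig = (2;(1))
  P = {2,3}:  v_{2} + v_{3} = 2·v_{1}  ⟹  sig = (2;(2))
  P = {2,5}:  v_{2} + v_{5} = 2·v_{4}  ⟹  sig = (2;(2))
  P = {4,7}:  v_{4} + v_{7} = 2·v_{1}  ⟹  sig = (2;(2))
  P = {6,7}:  v_{6} + v_{7} = 2·v_{3}  ⟹  sig = (2;(2))
  P = {2,7}:  v_{2} + v_{7} = 3·v_{1}  ⟹  sig = (2;(3))

Signatures (|P|; sorted positive RHS coefficients), sorted:
    |P|=2: 14 collections, coeffs (), (), (1), (1), (1), (1), (1), (1), (1), (2), (2), (2), (2), (3)


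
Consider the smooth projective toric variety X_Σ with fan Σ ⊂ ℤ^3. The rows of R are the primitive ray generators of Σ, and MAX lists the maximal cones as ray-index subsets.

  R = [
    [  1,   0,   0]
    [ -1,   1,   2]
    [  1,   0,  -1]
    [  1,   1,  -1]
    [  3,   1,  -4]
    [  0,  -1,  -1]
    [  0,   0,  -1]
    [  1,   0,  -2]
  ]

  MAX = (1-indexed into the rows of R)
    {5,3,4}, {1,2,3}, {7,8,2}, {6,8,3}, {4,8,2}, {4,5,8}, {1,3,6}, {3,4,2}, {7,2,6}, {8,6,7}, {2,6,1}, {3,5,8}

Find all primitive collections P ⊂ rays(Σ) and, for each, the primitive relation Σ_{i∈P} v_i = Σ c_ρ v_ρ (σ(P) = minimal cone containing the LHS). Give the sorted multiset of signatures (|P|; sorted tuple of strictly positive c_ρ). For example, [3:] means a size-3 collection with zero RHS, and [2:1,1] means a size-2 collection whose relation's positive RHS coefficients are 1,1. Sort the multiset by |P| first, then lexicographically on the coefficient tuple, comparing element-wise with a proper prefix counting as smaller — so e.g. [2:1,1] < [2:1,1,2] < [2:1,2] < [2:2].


14 collections generate NE(X_Σ); each relation:

  P={1,7}:  v_{1} + v_{7} = v_{3} — sig = [2:1]
  P={3,7}:  v_{3} + v_{7} = v_{8} — sig = [2:1]
  P={4,6}:  v_{4} + v_{6} = v_{8} — sig = [2:1]
  P={4,7}:  v_{4} + v_{7} = v_{2} + 2·v_{8} — sig = [2:1,2]
  P={5,6}:  v_{5} + v_{6} = v_{3} + 2·v_{8} — sig = [2:1,2]
  P={5,7}:  v_{5} + v_{7} = v_{4} + 2·v_{8} — sig = [2:1,2]
  P={1,4}:  v_{1} + v_{4} = v_{2} + 3·v_{3} — sig = [2:1,3]
  P={1,5}:  v_{1} + v_{5} = 3·v_{3} + v_{4} — sig = [2:1,3]
  P={1,8}:  v_{1} + v_{8} = 2·v_{3} — sig = [2:2]
  P={2,5}:  v_{2} + v_{5} = 2·v_{4} — sig = [2:2]
  P={2,3,6}:  v_{2} + v_{3} + v_{6} = 0 — sig = [3:]
  P={2,3,8}:  v_{2} + v_{3} + v_{8} = v_{4} — sig = [3:1]
  P={2,6,8}:  v_{2} + v_{6} + v_{8} = v_{7} — sig = [3:1]
  P={3,4,8}:  v_{3} + v_{4} + v_{8} = v_{5} — sig = [3:1]

so the primitive-relation signature multiset is
{ [2:1] ×3,  [2:1,2] ×3,  [2:1,3] ×2,  [2:2] ×2,  [3:],  [3:1] ×3 }


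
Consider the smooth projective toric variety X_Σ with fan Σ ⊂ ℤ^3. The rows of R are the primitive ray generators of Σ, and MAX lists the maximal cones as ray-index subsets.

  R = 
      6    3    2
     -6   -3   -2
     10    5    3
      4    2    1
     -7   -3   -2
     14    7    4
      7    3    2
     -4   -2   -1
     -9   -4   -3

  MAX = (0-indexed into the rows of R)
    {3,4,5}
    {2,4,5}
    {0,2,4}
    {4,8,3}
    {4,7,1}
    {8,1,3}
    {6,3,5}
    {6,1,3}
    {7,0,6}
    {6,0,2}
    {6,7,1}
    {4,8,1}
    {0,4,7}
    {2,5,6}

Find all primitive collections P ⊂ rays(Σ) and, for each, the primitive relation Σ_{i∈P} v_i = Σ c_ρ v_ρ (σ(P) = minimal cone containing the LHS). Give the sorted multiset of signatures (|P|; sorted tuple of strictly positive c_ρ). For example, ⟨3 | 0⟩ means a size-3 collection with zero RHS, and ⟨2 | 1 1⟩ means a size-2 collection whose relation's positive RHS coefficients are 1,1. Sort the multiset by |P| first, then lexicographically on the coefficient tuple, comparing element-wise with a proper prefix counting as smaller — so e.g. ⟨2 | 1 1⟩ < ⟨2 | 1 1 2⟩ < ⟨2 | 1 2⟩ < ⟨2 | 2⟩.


16 collections generate NE(X_Σ); each relation:

  • {0,1}:  v_{0} + v_{1} = 0 — sig = ⟨2 | 0⟩
  • {3,7}:  v_{3} + v_{7} = 0 — sig = ⟨2 | 0⟩
  • {4,6}:  v_{4} + v_{6} = 0 — sig = ⟨2 | 0⟩
  • {0,3}:  v_{0} + v_{3} = v_{2} — sig = ⟨2 | 1⟩
  • {1,2}:  v_{1} + v_{2} = v_{3} — sig = ⟨2 | 1⟩
  • {2,3}:  v_{2} + v_{3} = v_{5} — sig = ⟨2 | 1⟩
  • {2,7}:  v_{2} + v_{7} = v_{0} — sig = ⟨2 | 1⟩
  • {5,7}:  v_{5} + v_{7} = v_{2} — sig = ⟨2 | 1⟩
  • {0,8}:  v_{0} + v_{8} = v_{3} + v_{4} — sig = ⟨2 | 1 1⟩
  • {6,8}:  v_{6} + v_{8} = v_{1} + v_{3} — sig = ⟨2 | 1 1⟩
  • {7,8}:  v_{7} + v_{8} = v_{1} + v_{4} — sig = ⟨2 | 1 1⟩
  • {2,8}:  v_{2} + v_{8} = 2·v_{3} + v_{4} — sig = ⟨2 | 1 2⟩
  • {5,8}:  v_{5} + v_{8} = 3·v_{3} + v_{4} — sig = ⟨2 | 1 3⟩
  • {0,5}:  v_{0} + v_{5} = 2·v_{2} — sig = ⟨2 | 2⟩
  • {1,5}:  v_{1} + v_{5} = 2·v_{3} — sig = ⟨2 | 2⟩
  • {1,3,4}:  v_{1} + v_{3} + v_{4} = v_{8} — sig = ⟨3 | 1⟩

Signatures (|P|; sorted positive RHS coefficients), sorted:
    ⟨2 | 0⟩
    ⟨2 | 0⟩
    ⟨2 | 0⟩
    ⟨2 | 1⟩
    ⟨2 | 1⟩
    ⟨2 | 1⟩
    ⟨2 | 1⟩
    ⟨2 | 1⟩
    ⟨2 | 1 1⟩
    ⟨2 | 1 1⟩
    ⟨2 | 1 1⟩
    ⟨2 | 1 2⟩
    ⟨2 | 1 3⟩
    ⟨2 | 2⟩
    ⟨2 | 2⟩
    ⟨3 | 1⟩


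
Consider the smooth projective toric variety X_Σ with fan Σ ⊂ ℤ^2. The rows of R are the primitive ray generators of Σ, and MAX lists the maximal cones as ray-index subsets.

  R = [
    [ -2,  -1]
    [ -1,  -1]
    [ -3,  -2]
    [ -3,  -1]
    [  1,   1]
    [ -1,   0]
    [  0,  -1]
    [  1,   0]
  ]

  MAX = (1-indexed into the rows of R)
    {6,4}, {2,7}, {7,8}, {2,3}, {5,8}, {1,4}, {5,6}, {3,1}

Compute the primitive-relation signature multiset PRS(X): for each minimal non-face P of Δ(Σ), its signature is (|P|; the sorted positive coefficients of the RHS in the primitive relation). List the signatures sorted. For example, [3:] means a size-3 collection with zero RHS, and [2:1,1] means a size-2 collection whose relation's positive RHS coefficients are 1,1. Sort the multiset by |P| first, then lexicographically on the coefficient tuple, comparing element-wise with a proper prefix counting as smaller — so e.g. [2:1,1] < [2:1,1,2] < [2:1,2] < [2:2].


20 minimal non-faces of Δ(Σ) (on 8 rays):

  {2,5}:  v_{2} + v_{5} = 0 ; sig = [2:]
  {6,8}:  v_{6} + v_{8} = 0 ; sig = [2:]
  {1,2}:  v_{1} + v_{2} = v_{3} ; sig = [2:1]
  {1,5}:  v_{1} + v_{5} = v_{6} ; sig = [2:1]
  {1,6}:  v_{1} + v_{6} = v_{4} ; sig = [2:1]
  {1,8}:  v_{1} + v_{8} = v_{2} ; sig = [2:1]
  {2,6}:  v_{2} + v_{6} = v_{1} ; sig = [2:1]
  {2,8}:  v_{2} + v_{8} = v_{7} ; sig = [2:1]
  {3,5}:  v_{3} + v_{5} = v_{1} ; sig = [2:1]
  {4,7}:  v_{4} + v_{7} = v_{3} ; sig = [2:1]
  {4,8}:  v_{4} + v_{8} = v_{1} ; sig = [2:1]
  {5,7}:  v_{5} + v_{7} = v_{8} ; sig = [2:1]
  {6,7}:  v_{6} + v_{7} = v_{2} ; sig = [2:1]
  {1,7}:  v_{1} + v_{7} = 2·v_{2} ; sig = [2:2]
  {2,4}:  v_{2} + v_{4} = 2·v_{1} ; sig = [2:2]
  {3,6}:  v_{3} + v_{6} = 2·v_{1} ; sig = [2:2]
  {3,8}:  v_{3} + v_{8} = 2·v_{2} ; sig = [2:2]
  {4,5}:  v_{4} + v_{5} = 2·v_{6} ; sig = [2:2]
  {3,4}:  v_{3} + v_{4} = 3·v_{1} ; sig = [2:3]
  {3,7}:  v_{3} + v_{7} = 3·v_{2} ; sig = [2:3]

Hence PRS(X_Σ) =
{ [2:] ×2,  [2:1] ×11,  [2:2] ×5,  [2:3] ×2 }


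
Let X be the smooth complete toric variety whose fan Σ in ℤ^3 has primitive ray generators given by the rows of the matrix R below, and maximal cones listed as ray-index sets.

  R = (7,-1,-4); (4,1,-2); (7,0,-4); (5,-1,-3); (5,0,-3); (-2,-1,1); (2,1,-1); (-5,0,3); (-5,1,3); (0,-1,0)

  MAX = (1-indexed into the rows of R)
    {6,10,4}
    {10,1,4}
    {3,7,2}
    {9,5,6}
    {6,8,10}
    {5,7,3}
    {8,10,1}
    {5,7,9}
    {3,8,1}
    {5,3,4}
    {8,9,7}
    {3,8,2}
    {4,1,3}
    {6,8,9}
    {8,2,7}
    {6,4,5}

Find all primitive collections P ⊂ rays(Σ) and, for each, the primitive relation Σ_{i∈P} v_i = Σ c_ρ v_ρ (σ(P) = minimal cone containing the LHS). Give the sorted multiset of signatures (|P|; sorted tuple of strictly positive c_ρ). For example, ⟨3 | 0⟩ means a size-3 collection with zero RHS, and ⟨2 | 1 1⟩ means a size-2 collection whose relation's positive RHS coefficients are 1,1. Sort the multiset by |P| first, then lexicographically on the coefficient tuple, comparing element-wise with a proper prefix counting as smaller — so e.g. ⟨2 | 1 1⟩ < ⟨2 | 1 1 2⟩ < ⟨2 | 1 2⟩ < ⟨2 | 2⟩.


|primitive collections| = 22. Relations:

  • {4,9}:  v_{4} + v_{9} = 0 — sig = ⟨2 | 0⟩
  • {5,8}:  v_{5} + v_{8} = 0 — sig = ⟨2 | 0⟩
  • {6,7}:  v_{6} + v_{7} = 0 — sig = ⟨2 | 0⟩
  • {3,6}:  v_{3} + v_{6} = v_{4} — sig = ⟨2 | 1⟩
  • {3,9}:  v_{3} + v_{9} = v_{7} — sig = ⟨2 | 1⟩
  • {3,10}:  v_{3} + v_{10} = v_{1} — sig = ⟨2 | 1⟩
  • {4,7}:  v_{4} + v_{7} = v_{3} — sig = ⟨2 | 1⟩
  • {4,8}:  v_{4} + v_{8} = v_{10} — sig = ⟨2 | 1⟩
  • {5,10}:  v_{5} + v_{10} = v_{4} — sig = ⟨2 | 1⟩
  • {9,10}:  v_{9} + v_{10} = v_{8} — sig = ⟨2 | 1⟩
  • {1,5}:  v_{1} + v_{5} = v_{3} + v_{4} — sig = ⟨2 | 1 1⟩
  • {1,6}:  v_{1} + v_{6} = v_{4} + v_{10} — sig = ⟨2 | 1 1⟩
  • {1,9}:  v_{1} + v_{9} = v_{3} + v_{8} — sig = ⟨2 | 1 1⟩
  • {2,5}:  v_{2} + v_{5} = v_{3} + v_{7} — sig = ⟨2 | 1 1⟩
  • {2,6}:  v_{2} + v_{6} = v_{3} + v_{8} — sig = ⟨2 | 1 1⟩
  • {7,10}:  v_{7} + v_{10} = v_{3} + v_{8} — sig = ⟨2 | 1 1⟩
  • {1,7}:  v_{1} + v_{7} = 2·v_{3} + v_{8} — sig = ⟨2 | 1 2⟩
  • {2,4}:  v_{2} + v_{4} = 2·v_{3} + v_{8} — sig = ⟨2 | 1 2⟩
  • {2,9}:  v_{2} + v_{9} = 2·v_{7} + v_{8} — sig = ⟨2 | 1 2⟩
  • {2,10}:  v_{2} + v_{10} = 2·v_{3} + 2·v_{8} — sig = ⟨2 | 2 2⟩
  • {1,2}:  v_{1} + v_{2} = 3·v_{3} + 2·v_{8} — sig = ⟨2 | 2 3⟩
  • {3,7,8}:  v_{3} + v_{7} + v_{8} = v_{2} — sig = ⟨3 | 1⟩

Sorted signature multiset PRS(X):
    ⟨2 | 0⟩
    ⟨2 | 0⟩
    ⟨2 | 0⟩
    ⟨2 | 1⟩
    ⟨2 | 1⟩
    ⟨2 | 1⟩
    ⟨2 | 1⟩
    ⟨2 | 1⟩
    ⟨2 | 1⟩
    ⟨2 | 1⟩
    ⟨2 | 1 1⟩
    ⟨2 | 1 1⟩
    ⟨2 | 1 1⟩
    ⟨2 | 1 1⟩
    ⟨2 | 1 1⟩
    ⟨2 | 1 1⟩
    ⟨2 | 1 2⟩
    ⟨2 | 1 2⟩
    ⟨2 | 1 2⟩
    ⟨2 | 2 2⟩
    ⟨2 | 2 3⟩
    ⟨3 | 1⟩


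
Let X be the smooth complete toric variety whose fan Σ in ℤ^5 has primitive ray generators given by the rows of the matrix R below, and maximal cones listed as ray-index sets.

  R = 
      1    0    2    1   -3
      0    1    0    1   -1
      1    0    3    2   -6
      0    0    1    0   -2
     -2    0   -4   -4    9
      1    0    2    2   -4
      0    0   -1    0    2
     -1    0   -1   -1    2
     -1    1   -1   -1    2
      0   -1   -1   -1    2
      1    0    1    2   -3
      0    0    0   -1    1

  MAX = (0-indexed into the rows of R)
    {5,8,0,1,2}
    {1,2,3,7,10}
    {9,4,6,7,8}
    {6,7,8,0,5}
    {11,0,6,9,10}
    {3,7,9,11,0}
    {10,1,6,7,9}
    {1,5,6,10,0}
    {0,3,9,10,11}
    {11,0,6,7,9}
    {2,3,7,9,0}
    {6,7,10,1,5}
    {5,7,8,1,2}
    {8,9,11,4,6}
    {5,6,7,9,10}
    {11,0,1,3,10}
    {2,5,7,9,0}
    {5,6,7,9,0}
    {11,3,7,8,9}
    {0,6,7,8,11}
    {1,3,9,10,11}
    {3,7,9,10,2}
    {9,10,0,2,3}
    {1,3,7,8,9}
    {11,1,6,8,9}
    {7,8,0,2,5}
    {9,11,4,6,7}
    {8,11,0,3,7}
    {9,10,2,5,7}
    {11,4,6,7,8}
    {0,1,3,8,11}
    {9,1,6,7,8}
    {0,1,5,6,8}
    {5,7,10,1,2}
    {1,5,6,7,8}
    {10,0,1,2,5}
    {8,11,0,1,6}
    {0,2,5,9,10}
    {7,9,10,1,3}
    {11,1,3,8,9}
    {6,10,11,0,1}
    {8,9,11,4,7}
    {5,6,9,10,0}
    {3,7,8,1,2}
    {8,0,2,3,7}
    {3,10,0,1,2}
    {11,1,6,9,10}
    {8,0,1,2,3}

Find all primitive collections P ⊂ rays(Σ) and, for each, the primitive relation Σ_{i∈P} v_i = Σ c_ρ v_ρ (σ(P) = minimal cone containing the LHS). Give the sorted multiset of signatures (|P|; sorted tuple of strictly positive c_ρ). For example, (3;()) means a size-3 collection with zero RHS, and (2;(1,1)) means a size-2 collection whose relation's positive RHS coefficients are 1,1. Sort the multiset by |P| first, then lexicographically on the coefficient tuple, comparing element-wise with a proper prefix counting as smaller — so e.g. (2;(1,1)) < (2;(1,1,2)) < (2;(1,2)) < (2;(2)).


23 collections generate NE(X_Σ); each relation:

  • {3,6}:  v_{3} + v_{6} = 0 — sig = (2;())
  • {2,6}:  v_{2} + v_{6} = v_{5} — sig = (2;(1))
  • {3,5}:  v_{3} + v_{5} = v_{2} — sig = (2;(1))
  • {5,11}:  v_{5} + v_{11} = v_{0} — sig = (2;(1))
  • {8,10}:  v_{8} + v_{10} = v_{1} — sig = (2;(1))
  • {2,4}:  v_{2} + v_{4} = v_{7} + v_{11} — sig = (2;(1,1))
  • {2,11}:  v_{2} + v_{11} = v_{0} + v_{3} — sig = (2;(1,1))
  • {4,5}:  v_{4} + v_{5} = v_{6} + v_{7} + v_{11} — sig = (2;(1,1,1))
  • {4,10}:  v_{4} + v_{10} = v_{6} + v_{8} + v_{9} — sig = (2;(1,1,1))
  • {3,4}:  v_{3} + v_{4} = v_{7} + v_{8} + v_{9} + v_{11} — sig = (2;(1,1,1,1))
  • {0,4}:  v_{0} + v_{4} = v_{6} + v_{7} + 2·v_{11} — sig = (2;(1,1,2))
  • {1,4}:  v_{1} + v_{4} = v_{6} + 2·v_{8} + v_{9} — sig = (2;(1,1,2))
  • {5,8,9}:  v_{5} + v_{8} + v_{9} = 0 — sig = (3;())
  • {7,10,11}:  v_{7} + v_{10} + v_{11} = 0 — sig = (3;())
  • {0,7,10}:  v_{0} + v_{7} + v_{10} = v_{5} — sig = (3;(1))
  • {0,8,9}:  v_{0} + v_{8} + v_{9} = v_{11} — sig = (3;(1))
  • {1,5,9}:  v_{1} + v_{5} + v_{9} = v_{10} — sig = (3;(1))
  • {1,7,11}:  v_{1} + v_{7} + v_{11} = v_{8} — sig = (3;(1))
  • {2,8,9}:  v_{2} + v_{8} + v_{9} = v_{3} — sig = (3;(1))
  • {0,1,7}:  v_{0} + v_{1} + v_{7} = v_{5} + v_{8} — sig = (3;(1,1))
  • {0,1,9}:  v_{0} + v_{1} + v_{9} = v_{10} + v_{11} — sig = (3;(1,1))
  • {1,2,9}:  v_{1} + v_{2} + v_{9} = v_{3} + v_{10} — sig = (3;(1,1))
  • {6,7,8,9,11}:  v_{6} + v_{7} + v_{8} + v_{9} + v_{11} = v_{4} — sig = (5;(1))

Signatures (|P|; sorted positive RHS coefficients), sorted:
    (2;())
    (2;(1))
    (2;(1))
    (2;(1))
    (2;(1))
    (2;(1,1))
    (2;(1,1))
    (2;(1,1,1))
    (2;(1,1,1))
    (2;(1,1,1,1))
    (2;(1,1,2))
    (2;(1,1,2))
    (3;())
    (3;())
    (3;(1))
    (3;(1))
    (3;(1))
    (3;(1))
    (3;(1))
    (3;(1,1))
    (3;(1,1))
    (3;(1,1))
    (5;(1))


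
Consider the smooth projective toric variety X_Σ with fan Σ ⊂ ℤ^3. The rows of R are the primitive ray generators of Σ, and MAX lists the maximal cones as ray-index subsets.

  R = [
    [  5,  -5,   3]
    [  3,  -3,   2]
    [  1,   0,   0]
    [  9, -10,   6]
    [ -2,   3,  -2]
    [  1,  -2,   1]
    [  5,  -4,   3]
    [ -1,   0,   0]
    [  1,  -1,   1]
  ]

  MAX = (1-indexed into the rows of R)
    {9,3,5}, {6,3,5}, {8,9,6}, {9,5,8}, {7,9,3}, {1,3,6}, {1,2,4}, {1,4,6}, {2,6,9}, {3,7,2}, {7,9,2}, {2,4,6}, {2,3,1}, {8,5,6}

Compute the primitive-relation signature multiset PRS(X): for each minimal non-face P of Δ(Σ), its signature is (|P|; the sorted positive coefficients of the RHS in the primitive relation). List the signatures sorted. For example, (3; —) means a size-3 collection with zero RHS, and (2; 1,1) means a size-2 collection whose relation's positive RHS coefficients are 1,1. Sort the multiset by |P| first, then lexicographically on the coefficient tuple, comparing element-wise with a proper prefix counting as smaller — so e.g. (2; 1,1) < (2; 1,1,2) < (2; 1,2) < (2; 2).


|primitive collections| = 20. Relations:

  P = {3,8}:  v_{3} + v_{8} = 0  so sig = (2; —)
  P = {2,5}:  v_{2} + v_{5} = v_{3}  so sig = (2; 1)
  P = {1,8}:  v_{1} + v_{8} = v_{2} + v_{6}  so sig = (2; 1,1)
  P = {2,8}:  v_{2} + v_{8} = v_{6} + v_{9}  so sig = (2; 1,1)
  P = {7,8}:  v_{7} + v_{8} = v_{2} + v_{9}  so sig = (2; 1,1)
  P = {4,5}:  v_{4} + v_{5} = v_{1} + v_{3} + v_{6}  so sig = (2; 1,1,1)
  P = {1,5}:  v_{1} + v_{5} = 2·v_{3} + v_{6}  so sig = (2; 1,2)
  P = {5,7}:  v_{5} + v_{7} = 2·v_{3} + v_{9}  so sig = (2; 1,2)
  P = {1,7}:  v_{1} + v_{7} = 3·v_{2} + v_{3}  so sig = (2; 1,3)
  P = {4,7}:  v_{4} + v_{7} = v_{1} + 3·v_{2}  so sig = (2; 1,3)
  P = {4,9}:  v_{4} + v_{9} = 3·v_{2} + v_{6}  so sig = (2; 1,3)
  P = {1,9}:  v_{1} + v_{9} = 2·v_{2}  so sig = (2; 2)
  P = {3,4}:  v_{3} + v_{4} = 2·v_{1}  so sig = (2; 2)
  P = {6,7}:  v_{6} + v_{7} = 2·v_{2}  so sig = (2; 2)
  P = {4,8}:  v_{4} + v_{8} = 2·v_{2} + 2·v_{6}  so sig = (2; 2,2)
  P = {5,6,9}:  v_{5} + v_{6} + v_{9} = 0  so sig = (3; —)
  P = {1,2,6}:  v_{1} + v_{2} + v_{6} = v_{4}  so sig = (3; 1)
  P = {2,3,6}:  v_{2} + v_{3} + v_{6} = v_{1}  so sig = (3; 1)
  P = {2,3,9}:  v_{2} + v_{3} + v_{9} = v_{7}  so sig = (3; 1)
  P = {3,6,9}:  v_{3} + v_{6} + v_{9} = v_{2}  so sig = (3; 1)

Signatures (|P|; sorted positive RHS coefficients), sorted:
    (2; —)
    (2; 1)
    (2; 1,1)
    (2; 1,1)
    (2; 1,1)
    (2; 1,1,1)
    (2; 1,2)
    (2; 1,2)
    (2; 1,3)
    (2; 1,3)
    (2; 1,3)
    (2; 2)
    (2; 2)
    (2; 2)
    (2; 2,2)
    (3; —)
    (3; 1)
    (3; 1)
    (3; 1)
    (3; 1)


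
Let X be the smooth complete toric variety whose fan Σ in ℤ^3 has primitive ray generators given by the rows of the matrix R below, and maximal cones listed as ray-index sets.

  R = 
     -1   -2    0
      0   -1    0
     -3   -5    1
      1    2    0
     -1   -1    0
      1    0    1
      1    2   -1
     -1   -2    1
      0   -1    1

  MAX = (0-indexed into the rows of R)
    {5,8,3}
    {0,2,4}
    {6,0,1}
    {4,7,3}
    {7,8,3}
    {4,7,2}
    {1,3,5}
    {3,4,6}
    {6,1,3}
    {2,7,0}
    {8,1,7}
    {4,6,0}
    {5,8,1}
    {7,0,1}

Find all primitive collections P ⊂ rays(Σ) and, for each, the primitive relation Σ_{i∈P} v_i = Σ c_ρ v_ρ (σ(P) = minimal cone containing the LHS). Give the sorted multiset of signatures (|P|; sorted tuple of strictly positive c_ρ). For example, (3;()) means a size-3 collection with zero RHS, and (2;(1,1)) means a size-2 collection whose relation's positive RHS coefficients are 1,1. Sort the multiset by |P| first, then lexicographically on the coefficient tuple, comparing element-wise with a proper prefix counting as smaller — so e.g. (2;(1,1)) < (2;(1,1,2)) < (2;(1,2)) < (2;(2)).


The 18 primitive collections of Σ (r=9, n=3):

  P = {0,3}:  v_{0} + v_{3} = 0 ; sig = (2;())
  P = {6,7}:  v_{6} + v_{7} = 0 ; sig = (2;())
  P = {1,4}:  v_{1} + v_{4} = v_{0} ; sig = (2;(1))
  P = {4,5}:  v_{4} + v_{5} = v_{8} ; sig = (2;(1))
  P = {4,8}:  v_{4} + v_{8} = v_{7} ; sig = (2;(1))
  P = {0,5}:  v_{0} + v_{5} = v_{1} + v_{8} ; sig = (2;(1,1))
  P = {0,8}:  v_{0} + v_{8} = v_{1} + v_{7} ; sig = (2;(1,1))
  P = {2,3}:  v_{2} + v_{3} = v_{4} + v_{7} ; sig = (2;(1,1))
  P = {2,6}:  v_{2} + v_{6} = v_{0} + v_{4} ; sig = (2;(1,1))
  P = {6,8}:  v_{6} + v_{8} = v_{1} + v_{3} ; sig = (2;(1,1))
  P = {1,2}:  v_{1} + v_{2} = 2·v_{0} + v_{7} ; sig = (2;(1,2))
  P = {2,5}:  v_{2} + v_{5} = v_{1} + 2·v_{7} ; sig = (2;(1,2))
  P = {2,8}:  v_{2} + v_{8} = v_{0} + 2·v_{7} ; sig = (2;(1,2))
  P = {5,7}:  v_{5} + v_{7} = 2·v_{8} ; sig = (2;(2))
  P = {5,6}:  v_{5} + v_{6} = 2·v_{1} + 2·v_{3} ; sig = (2;(2,2))
  P = {0,4,7}:  v_{0} + v_{4} + v_{7} = v_{2} ; sig = (3;(1))
  P = {1,3,7}:  v_{1} + v_{3} + v_{7} = v_{8} ; sig = (3;(1))
  P = {1,3,8}:  v_{1} + v_{3} + v_{8} = v_{5} ; sig = (3;(1))

so the primitive-relation signature multiset is
{ (2;()) ×2,  (2;(1)) ×3,  (2;(1,1)) ×5,  (2;(1,2)) ×3,  (2;(2)),  (2;(2,2)),  (3;(1)) ×3 }
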